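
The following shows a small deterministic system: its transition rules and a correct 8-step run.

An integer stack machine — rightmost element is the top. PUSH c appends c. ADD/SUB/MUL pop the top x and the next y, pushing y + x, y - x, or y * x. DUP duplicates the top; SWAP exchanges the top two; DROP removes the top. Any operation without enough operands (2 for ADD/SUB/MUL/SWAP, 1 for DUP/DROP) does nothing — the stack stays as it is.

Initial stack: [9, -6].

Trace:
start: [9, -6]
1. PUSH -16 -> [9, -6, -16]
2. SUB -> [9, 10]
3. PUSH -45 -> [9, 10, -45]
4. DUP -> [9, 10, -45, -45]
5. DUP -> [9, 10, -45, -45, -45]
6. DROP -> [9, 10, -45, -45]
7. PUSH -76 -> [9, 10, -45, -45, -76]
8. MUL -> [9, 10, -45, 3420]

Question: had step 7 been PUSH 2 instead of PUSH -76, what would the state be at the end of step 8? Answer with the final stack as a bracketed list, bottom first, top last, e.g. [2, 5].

(re-executing from step 7 with the substitution; state before step 7: [9, 10, -45, -45])
7. PUSH 2 -> [9, 10, -45, -45, 2]
8. MUL -> [9, 10, -45, -90]

[9, 10, -45, -90]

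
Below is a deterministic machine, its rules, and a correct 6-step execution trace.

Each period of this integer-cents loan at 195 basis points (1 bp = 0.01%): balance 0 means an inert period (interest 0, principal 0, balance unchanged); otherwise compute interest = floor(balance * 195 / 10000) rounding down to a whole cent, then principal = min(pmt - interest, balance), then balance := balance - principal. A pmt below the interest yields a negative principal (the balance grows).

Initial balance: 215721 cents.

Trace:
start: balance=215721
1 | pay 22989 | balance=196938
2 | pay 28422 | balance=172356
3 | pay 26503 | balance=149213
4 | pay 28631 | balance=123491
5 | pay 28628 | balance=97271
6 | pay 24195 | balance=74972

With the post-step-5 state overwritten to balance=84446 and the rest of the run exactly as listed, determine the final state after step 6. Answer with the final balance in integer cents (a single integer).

state after step 5 := balance=84446
6 | pay 24195 | balance=61897

61897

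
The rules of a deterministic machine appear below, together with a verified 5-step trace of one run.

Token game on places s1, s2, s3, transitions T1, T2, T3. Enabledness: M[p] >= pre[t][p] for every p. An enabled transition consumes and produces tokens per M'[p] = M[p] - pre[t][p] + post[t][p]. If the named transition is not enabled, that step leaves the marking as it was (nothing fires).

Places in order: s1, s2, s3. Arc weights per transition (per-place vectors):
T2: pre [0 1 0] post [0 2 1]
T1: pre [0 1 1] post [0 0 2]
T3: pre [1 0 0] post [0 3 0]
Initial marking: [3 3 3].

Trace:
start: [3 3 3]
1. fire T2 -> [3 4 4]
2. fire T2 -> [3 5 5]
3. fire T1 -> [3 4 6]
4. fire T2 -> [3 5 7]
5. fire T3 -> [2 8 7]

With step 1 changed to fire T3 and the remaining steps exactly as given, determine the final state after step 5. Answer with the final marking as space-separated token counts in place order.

1 10 6

(re-executing from step 1 with the substitution; state before step 1: [3 3 3])
1. fire T3 -> [2 6 3]
2. fire T2 -> [2 7 4]
3. fire T1 -> [2 6 5]
4. fire T2 -> [2 7 6]
5. fire T3 -> [1 10 6]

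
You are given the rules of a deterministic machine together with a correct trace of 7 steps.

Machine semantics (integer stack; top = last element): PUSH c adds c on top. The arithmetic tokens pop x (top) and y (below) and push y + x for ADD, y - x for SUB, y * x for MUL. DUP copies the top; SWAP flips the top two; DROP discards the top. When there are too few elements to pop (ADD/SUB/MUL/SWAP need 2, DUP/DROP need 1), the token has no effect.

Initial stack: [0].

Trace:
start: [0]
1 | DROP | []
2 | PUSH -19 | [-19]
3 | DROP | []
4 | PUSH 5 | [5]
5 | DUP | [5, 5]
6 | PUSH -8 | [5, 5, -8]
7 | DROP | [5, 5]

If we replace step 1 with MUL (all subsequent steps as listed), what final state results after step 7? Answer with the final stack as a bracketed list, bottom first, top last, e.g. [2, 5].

(re-executing from step 1 with the substitution; state before step 1: [0])
1 | MUL | [0]
2 | PUSH -19 | [0, -19]
3 | DROP | [0]
4 | PUSH 5 | [0, 5]
5 | DUP | [0, 5, 5]
6 | PUSH -8 | [0, 5, 5, -8]
7 | DROP | [0, 5, 5]

[0, 5, 5]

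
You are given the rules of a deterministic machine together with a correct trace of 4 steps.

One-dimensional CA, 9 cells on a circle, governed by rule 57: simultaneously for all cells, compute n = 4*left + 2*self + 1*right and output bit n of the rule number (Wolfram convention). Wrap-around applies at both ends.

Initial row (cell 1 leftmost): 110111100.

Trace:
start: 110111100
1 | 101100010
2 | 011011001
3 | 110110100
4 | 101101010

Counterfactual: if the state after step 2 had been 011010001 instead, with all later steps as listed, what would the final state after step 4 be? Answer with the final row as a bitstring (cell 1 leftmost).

101011010

state after step 2 := 011010001
3 | 110101100
4 | 101011010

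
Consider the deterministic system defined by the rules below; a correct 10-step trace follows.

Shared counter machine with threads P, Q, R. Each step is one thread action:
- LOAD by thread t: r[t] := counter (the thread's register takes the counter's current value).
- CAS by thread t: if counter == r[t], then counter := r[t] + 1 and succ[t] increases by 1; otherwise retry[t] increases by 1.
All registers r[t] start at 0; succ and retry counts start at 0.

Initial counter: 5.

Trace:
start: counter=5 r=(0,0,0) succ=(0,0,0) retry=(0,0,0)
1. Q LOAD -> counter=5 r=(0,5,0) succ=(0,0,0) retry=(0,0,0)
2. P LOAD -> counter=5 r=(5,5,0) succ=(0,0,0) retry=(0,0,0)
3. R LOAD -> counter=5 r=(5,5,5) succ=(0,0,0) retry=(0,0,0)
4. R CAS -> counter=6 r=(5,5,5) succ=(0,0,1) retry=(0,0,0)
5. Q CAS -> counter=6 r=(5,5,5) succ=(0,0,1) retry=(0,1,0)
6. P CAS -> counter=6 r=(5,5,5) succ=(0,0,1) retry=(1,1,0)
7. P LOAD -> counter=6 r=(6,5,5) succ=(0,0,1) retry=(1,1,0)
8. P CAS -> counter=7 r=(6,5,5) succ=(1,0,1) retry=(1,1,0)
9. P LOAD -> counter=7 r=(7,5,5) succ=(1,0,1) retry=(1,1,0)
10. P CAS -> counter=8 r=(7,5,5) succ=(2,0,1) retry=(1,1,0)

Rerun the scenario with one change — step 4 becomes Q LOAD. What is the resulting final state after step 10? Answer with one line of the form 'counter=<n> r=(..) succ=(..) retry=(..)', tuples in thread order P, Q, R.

counter=8 r=(7,5,5) succ=(2,1,0) retry=(1,0,0)

(re-executing from step 4 with the substitution; state before step 4: counter=5 r=(5,5,5) succ=(0,0,0) retry=(0,0,0))
4. Q LOAD -> counter=5 r=(5,5,5) succ=(0,0,0) retry=(0,0,0)
5. Q CAS -> counter=6 r=(5,5,5) succ=(0,1,0) retry=(0,0,0)
6. P CAS -> counter=6 r=(5,5,5) succ=(0,1,0) retry=(1,0,0)
7. P LOAD -> counter=6 r=(6,5,5) succ=(0,1,0) retry=(1,0,0)
8. P CAS -> counter=7 r=(6,5,5) succ=(1,1,0) retry=(1,0,0)
9. P LOAD -> counter=7 r=(7,5,5) succ=(1,1,0) retry=(1,0,0)
10. P CAS -> counter=8 r=(7,5,5) succ=(2,1,0) retry=(1,0,0)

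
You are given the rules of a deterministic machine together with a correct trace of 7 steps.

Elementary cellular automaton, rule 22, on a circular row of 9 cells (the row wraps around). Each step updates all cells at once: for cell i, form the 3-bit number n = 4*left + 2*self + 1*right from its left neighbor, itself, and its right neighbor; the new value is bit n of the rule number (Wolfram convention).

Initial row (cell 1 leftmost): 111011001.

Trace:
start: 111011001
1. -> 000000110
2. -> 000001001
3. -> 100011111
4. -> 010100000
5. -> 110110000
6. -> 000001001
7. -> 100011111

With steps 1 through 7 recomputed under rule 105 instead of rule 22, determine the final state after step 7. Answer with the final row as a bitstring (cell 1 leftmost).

(re-executing steps 1..7 under rule 105; state before step 1: 111011001)
1. -> 001111001
2. -> 001001000
3. -> 100000011
4. -> 101111010
5. -> 011001101
6. -> 111001110
7. -> 101001011

101001011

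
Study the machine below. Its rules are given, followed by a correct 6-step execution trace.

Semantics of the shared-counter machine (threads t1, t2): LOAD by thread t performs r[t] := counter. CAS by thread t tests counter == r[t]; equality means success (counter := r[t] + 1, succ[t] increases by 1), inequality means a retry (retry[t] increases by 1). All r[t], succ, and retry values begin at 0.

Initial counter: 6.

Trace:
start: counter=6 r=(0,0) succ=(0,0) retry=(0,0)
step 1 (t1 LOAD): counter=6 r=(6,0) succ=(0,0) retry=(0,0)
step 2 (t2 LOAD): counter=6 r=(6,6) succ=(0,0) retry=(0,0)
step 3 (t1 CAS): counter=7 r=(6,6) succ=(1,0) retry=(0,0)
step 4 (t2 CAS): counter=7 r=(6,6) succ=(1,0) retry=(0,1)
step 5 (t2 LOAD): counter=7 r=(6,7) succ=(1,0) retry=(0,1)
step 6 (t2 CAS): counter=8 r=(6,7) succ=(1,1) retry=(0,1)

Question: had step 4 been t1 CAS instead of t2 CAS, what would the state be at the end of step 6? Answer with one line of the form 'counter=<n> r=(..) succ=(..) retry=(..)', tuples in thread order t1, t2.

(re-executing from step 4 with the substitution; state before step 4: counter=7 r=(6,6) succ=(1,0) retry=(0,0))
step 4 (t1 CAS): counter=7 r=(6,6) succ=(1,0) retry=(1,0)
step 5 (t2 LOAD): counter=7 r=(6,7) succ=(1,0) retry=(1,0)
step 6 (t2 CAS): counter=8 r=(6,7) succ=(1,1) retry=(1,0)

counter=8 r=(6,7) succ=(1,1) retry=(1,0)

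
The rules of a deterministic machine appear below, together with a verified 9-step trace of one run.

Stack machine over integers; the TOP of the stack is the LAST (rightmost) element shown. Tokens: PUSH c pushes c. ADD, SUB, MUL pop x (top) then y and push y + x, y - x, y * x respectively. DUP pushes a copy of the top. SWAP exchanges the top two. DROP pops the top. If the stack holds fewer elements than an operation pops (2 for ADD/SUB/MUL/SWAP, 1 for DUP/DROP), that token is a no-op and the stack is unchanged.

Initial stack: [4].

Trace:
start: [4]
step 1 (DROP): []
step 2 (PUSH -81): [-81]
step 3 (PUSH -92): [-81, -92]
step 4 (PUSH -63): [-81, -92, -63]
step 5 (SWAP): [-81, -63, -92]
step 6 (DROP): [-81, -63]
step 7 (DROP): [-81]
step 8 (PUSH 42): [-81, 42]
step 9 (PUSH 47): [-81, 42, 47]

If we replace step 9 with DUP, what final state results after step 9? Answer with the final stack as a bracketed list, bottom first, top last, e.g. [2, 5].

[-81, 42, 42]

(re-executing from step 9 with the substitution; state before step 9: [-81, 42])
step 9 (DUP): [-81, 42, 42]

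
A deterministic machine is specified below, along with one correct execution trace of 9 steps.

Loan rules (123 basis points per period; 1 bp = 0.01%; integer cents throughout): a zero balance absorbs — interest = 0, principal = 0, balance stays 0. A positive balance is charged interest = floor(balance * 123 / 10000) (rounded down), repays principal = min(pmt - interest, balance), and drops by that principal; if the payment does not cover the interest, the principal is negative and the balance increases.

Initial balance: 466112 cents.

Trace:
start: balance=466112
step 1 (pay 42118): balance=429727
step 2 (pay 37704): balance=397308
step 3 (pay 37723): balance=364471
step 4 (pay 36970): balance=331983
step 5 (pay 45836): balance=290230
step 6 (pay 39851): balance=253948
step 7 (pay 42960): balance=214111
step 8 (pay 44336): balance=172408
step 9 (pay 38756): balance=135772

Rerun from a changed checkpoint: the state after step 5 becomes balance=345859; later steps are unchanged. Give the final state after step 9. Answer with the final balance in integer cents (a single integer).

state after step 5 := balance=345859
step 6 (pay 39851): balance=310262
step 7 (pay 42960): balance=271118
step 8 (pay 44336): balance=230116
step 9 (pay 38756): balance=194190

194190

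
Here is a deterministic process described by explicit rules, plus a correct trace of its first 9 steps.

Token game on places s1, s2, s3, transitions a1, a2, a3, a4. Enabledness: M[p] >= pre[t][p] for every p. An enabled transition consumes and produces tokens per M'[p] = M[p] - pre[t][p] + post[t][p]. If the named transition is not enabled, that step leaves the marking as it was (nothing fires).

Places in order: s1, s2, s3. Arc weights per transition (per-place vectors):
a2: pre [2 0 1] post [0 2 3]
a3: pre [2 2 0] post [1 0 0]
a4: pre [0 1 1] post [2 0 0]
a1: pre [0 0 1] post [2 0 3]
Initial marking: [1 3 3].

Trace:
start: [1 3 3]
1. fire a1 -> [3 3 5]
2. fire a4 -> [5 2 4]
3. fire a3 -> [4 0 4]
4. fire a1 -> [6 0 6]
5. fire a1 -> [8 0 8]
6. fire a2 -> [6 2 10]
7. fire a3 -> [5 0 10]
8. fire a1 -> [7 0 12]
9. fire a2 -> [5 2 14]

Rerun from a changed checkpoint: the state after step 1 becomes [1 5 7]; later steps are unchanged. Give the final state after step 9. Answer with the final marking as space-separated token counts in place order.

3 4 16

state after step 1 := [1 5 7]
2. fire a4 -> [3 4 6]
3. fire a3 -> [2 2 6]
4. fire a1 -> [4 2 8]
5. fire a1 -> [6 2 10]
6. fire a2 -> [4 4 12]
7. fire a3 -> [3 2 12]
8. fire a1 -> [5 2 14]
9. fire a2 -> [3 4 16]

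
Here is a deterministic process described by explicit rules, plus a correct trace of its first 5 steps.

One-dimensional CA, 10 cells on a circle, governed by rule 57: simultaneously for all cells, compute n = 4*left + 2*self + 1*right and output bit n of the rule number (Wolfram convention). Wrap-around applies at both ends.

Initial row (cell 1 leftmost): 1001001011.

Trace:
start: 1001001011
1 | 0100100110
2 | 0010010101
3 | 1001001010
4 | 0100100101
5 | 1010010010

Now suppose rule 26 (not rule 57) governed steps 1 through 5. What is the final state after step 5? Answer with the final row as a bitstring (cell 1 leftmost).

1000100100

(re-executing steps 1..5 under rule 26; state before step 1: 1001001011)
1 | 0110110010
2 | 1100101101
3 | 0011001001
4 | 1110110110
5 | 1000100100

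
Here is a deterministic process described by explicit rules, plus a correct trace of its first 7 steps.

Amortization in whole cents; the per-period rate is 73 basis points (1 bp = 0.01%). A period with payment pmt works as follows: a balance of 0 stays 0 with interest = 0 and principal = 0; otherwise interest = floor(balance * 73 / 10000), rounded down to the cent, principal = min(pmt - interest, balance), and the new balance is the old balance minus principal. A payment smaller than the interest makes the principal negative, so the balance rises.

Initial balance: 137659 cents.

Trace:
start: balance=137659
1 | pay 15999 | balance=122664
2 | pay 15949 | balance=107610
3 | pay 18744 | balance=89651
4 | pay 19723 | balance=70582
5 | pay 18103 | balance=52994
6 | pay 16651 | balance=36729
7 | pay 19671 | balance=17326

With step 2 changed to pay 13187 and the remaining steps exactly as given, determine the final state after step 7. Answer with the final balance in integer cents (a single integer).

(re-executing from step 2 with the substitution; state before step 2: balance=122664)
2 | pay 13187 | balance=110372
3 | pay 18744 | balance=92433
4 | pay 19723 | balance=73384
5 | pay 18103 | balance=55816
6 | pay 16651 | balance=39572
7 | pay 19671 | balance=20189

20189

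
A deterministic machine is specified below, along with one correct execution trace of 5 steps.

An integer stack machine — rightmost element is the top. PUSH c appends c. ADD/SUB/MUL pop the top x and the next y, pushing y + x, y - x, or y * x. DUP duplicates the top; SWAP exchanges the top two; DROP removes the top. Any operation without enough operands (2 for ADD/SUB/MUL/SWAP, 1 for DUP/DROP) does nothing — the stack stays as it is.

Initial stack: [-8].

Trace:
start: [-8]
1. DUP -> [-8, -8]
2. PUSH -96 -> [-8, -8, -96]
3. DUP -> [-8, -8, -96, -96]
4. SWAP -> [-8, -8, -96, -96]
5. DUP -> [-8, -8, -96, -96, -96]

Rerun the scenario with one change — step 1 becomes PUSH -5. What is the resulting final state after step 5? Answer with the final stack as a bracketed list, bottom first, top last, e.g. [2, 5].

(re-executing from step 1 with the substitution; state before step 1: [-8])
1. PUSH -5 -> [-8, -5]
2. PUSH -96 -> [-8, -5, -96]
3. DUP -> [-8, -5, -96, -96]
4. SWAP -> [-8, -5, -96, -96]
5. DUP -> [-8, -5, -96, -96, -96]

[-8, -5, -96, -96, -96]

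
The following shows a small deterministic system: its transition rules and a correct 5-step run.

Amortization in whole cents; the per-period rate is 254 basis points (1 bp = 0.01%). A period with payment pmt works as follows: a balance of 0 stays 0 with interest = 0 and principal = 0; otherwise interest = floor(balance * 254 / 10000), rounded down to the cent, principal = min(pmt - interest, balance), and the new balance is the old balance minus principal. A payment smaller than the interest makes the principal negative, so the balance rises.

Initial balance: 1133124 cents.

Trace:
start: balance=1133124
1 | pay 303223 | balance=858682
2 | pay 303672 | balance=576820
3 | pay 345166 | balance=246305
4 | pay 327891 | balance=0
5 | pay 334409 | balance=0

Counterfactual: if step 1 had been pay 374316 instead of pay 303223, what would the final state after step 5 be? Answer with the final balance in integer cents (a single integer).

(re-executing from step 1 with the substitution; state before step 1: balance=1133124)
1 | pay 374316 | balance=787589
2 | pay 303672 | balance=503921
3 | pay 345166 | balance=171554
4 | pay 327891 | balance=0
5 | pay 334409 | balance=0

0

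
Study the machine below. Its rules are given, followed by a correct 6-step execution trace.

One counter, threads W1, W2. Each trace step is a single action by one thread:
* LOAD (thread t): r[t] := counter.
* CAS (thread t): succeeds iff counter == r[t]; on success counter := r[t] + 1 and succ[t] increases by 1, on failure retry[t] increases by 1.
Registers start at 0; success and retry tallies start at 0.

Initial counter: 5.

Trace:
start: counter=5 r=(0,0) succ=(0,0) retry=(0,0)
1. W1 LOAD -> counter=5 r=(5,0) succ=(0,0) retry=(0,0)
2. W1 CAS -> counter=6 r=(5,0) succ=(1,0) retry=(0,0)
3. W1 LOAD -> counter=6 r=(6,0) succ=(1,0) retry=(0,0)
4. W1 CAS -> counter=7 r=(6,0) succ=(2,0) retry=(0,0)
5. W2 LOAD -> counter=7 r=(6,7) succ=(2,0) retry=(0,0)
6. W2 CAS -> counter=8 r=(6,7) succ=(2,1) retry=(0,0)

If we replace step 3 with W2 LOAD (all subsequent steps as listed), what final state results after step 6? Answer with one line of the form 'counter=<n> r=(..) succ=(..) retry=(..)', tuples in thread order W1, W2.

counter=7 r=(5,6) succ=(1,1) retry=(1,0)

(re-executing from step 3 with the substitution; state before step 3: counter=6 r=(5,0) succ=(1,0) retry=(0,0))
3. W2 LOAD -> counter=6 r=(5,6) succ=(1,0) retry=(0,0)
4. W1 CAS -> counter=6 r=(5,6) succ=(1,0) retry=(1,0)
5. W2 LOAD -> counter=6 r=(5,6) succ=(1,0) retry=(1,0)
6. W2 CAS -> counter=7 r=(5,6) succ=(1,1) retry=(1,0)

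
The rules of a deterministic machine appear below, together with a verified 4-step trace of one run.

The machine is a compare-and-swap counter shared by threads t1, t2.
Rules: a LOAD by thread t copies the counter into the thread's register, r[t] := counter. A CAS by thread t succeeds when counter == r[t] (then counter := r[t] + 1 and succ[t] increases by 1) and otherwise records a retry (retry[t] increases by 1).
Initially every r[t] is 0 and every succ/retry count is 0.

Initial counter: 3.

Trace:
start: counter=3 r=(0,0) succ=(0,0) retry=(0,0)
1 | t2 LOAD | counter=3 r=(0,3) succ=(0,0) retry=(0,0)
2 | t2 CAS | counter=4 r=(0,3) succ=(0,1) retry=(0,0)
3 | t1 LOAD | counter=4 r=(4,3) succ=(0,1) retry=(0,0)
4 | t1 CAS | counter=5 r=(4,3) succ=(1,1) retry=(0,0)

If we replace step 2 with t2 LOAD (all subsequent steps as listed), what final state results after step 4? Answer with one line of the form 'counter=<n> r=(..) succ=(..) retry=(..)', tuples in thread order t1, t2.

(re-executing from step 2 with the substitution; state before step 2: counter=3 r=(0,3) succ=(0,0) retry=(0,0))
2 | t2 LOAD | counter=3 r=(0,3) succ=(0,0) retry=(0,0)
3 | t1 LOAD | counter=3 r=(3,3) succ=(0,0) retry=(0,0)
4 | t1 CAS | counter=4 r=(3,3) succ=(1,0) retry=(0,0)

counter=4 r=(3,3) succ=(1,0) retry=(0,0)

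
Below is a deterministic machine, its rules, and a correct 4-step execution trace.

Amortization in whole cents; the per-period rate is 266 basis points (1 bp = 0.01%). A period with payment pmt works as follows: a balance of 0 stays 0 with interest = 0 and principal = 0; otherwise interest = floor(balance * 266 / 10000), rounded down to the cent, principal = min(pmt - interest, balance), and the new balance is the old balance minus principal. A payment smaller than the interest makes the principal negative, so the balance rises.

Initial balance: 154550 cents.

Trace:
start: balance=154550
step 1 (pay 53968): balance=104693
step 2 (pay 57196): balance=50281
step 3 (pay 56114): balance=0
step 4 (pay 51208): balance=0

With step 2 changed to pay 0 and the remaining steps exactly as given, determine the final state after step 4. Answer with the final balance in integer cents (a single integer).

(re-executing from step 2 with the substitution; state before step 2: balance=104693)
step 2 (pay 0): balance=107477
step 3 (pay 56114): balance=54221
step 4 (pay 51208): balance=4455

4455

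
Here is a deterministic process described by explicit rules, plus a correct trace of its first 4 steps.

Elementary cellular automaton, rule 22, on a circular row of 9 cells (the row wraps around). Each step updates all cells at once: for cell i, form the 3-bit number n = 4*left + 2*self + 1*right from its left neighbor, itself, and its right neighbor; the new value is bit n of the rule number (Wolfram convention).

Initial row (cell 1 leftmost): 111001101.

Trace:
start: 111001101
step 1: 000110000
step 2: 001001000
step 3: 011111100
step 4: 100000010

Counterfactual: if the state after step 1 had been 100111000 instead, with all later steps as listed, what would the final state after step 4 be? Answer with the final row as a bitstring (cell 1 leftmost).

001100010

state after step 1 := 100111000
step 2: 111000101
step 3: 000101100
step 4: 001100010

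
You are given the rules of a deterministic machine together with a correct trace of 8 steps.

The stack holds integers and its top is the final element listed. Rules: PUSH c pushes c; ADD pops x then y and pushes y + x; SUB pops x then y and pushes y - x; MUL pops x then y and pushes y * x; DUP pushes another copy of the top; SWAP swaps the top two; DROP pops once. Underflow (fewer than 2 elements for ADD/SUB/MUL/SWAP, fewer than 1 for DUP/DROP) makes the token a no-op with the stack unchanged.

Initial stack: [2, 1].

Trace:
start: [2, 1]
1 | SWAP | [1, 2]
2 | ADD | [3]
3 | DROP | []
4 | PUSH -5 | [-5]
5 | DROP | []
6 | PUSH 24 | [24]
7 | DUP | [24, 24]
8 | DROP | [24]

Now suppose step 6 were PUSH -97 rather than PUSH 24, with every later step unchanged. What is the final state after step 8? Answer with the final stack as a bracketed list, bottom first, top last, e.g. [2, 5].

(re-executing from step 6 with the substitution; state before step 6: [])
6 | PUSH -97 | [-97]
7 | DUP | [-97, -97]
8 | DROP | [-97]

[-97]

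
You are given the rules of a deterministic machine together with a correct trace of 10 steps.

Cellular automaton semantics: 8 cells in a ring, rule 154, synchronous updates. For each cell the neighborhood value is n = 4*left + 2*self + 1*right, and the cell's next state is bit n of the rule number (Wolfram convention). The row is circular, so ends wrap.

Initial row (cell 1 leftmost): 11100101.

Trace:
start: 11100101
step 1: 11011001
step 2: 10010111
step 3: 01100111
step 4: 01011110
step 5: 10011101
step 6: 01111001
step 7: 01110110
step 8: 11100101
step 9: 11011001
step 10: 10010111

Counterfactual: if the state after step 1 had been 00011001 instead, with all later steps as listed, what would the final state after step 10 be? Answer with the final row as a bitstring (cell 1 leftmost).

10110110

state after step 1 := 00011001
step 2: 10110110
step 3: 00100100
step 4: 01011010
step 5: 10010001
step 6: 01101011
step 7: 01000010
step 8: 10100101
step 9: 00011001
step 10: 10110110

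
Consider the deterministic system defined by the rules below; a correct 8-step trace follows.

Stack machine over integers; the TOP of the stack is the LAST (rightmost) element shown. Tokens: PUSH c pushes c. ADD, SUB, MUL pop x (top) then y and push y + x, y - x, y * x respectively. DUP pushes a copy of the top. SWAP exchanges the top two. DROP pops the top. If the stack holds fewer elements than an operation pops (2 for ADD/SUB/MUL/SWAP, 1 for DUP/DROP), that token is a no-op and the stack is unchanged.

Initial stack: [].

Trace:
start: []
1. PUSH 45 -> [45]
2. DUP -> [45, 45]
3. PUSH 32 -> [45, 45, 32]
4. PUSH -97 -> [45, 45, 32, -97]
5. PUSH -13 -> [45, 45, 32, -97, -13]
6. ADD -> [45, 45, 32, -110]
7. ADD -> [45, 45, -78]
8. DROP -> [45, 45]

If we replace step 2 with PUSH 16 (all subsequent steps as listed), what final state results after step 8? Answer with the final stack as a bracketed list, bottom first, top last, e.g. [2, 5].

[45, 16]

(re-executing from step 2 with the substitution; state before step 2: [45])
2. PUSH 16 -> [45, 16]
3. PUSH 32 -> [45, 16, 32]
4. PUSH -97 -> [45, 16, 32, -97]
5. PUSH -13 -> [45, 16, 32, -97, -13]
6. ADD -> [45, 16, 32, -110]
7. ADD -> [45, 16, -78]
8. DROP -> [45, 16]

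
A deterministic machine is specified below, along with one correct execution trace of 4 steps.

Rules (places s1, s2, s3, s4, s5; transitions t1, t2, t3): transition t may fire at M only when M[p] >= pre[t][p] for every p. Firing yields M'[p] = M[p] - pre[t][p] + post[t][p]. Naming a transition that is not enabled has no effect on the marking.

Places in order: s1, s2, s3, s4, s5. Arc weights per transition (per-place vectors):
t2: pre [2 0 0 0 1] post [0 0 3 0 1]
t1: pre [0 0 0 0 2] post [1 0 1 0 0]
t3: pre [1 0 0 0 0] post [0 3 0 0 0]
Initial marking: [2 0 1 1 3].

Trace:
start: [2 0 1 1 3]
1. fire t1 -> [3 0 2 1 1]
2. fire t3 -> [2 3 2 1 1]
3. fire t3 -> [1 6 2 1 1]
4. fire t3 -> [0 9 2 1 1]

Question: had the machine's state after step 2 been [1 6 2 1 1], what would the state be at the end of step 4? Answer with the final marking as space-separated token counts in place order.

0 9 2 1 1

state after step 2 := [1 6 2 1 1]
3. fire t3 -> [0 9 2 1 1]
4. fire t3 -> [0 9 2 1 1]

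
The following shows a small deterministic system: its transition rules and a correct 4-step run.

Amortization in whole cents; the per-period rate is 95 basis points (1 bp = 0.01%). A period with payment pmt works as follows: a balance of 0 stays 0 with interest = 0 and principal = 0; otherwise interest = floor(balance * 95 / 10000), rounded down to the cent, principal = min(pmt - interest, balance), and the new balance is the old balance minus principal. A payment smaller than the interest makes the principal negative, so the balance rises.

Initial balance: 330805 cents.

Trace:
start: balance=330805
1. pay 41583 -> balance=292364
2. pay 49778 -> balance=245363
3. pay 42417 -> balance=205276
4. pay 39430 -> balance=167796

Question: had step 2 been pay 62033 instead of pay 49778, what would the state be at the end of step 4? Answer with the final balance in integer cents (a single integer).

(re-executing from step 2 with the substitution; state before step 2: balance=292364)
2. pay 62033 -> balance=233108
3. pay 42417 -> balance=192905
4. pay 39430 -> balance=155307

155307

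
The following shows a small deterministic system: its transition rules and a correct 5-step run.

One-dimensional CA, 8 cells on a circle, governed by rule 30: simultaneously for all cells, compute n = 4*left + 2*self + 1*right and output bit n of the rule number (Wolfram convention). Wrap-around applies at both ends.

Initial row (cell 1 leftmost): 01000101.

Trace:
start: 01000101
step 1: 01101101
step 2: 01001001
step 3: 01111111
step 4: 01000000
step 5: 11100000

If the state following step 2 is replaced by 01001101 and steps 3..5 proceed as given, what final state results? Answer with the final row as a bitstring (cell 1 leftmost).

01101100

state after step 2 := 01001101
step 3: 01111001
step 4: 01000111
step 5: 01101100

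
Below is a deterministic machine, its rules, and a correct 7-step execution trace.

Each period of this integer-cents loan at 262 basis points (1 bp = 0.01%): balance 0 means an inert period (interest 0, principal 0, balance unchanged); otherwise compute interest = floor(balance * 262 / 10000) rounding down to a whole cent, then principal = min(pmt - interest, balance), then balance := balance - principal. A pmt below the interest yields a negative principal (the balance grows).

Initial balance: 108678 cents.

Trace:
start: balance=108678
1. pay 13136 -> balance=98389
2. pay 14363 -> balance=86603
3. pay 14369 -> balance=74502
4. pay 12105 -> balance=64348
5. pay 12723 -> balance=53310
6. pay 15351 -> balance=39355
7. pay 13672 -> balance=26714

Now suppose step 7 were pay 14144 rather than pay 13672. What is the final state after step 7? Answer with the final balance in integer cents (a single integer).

(re-executing from step 7 with the substitution; state before step 7: balance=39355)
7. pay 14144 -> balance=26242

26242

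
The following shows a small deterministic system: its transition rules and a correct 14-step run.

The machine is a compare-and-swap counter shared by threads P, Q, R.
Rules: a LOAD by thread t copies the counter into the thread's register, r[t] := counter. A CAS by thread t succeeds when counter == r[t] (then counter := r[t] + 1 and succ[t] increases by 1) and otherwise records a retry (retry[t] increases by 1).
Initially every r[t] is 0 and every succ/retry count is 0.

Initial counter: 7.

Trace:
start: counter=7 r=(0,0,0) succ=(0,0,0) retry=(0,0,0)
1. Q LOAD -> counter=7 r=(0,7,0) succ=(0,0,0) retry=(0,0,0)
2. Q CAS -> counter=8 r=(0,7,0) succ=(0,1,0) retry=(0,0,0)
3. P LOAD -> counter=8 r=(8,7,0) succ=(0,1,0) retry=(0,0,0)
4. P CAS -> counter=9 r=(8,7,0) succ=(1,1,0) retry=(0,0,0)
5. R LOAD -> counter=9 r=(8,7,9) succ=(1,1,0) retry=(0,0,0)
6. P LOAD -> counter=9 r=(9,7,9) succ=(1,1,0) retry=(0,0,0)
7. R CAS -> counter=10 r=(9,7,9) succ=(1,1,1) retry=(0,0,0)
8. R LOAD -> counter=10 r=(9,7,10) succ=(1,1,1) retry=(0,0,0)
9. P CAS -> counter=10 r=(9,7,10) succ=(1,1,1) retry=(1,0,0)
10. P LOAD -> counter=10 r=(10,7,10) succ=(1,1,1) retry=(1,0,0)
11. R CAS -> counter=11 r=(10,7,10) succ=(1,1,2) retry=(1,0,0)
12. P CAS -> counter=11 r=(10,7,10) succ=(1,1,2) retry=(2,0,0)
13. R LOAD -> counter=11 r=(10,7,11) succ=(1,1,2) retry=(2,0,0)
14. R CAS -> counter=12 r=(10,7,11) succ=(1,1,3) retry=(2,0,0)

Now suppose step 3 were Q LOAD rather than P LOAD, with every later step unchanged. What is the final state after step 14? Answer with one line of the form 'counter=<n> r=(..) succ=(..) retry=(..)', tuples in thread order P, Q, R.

(re-executing from step 3 with the substitution; state before step 3: counter=8 r=(0,7,0) succ=(0,1,0) retry=(0,0,0))
3. Q LOAD -> counter=8 r=(0,8,0) succ=(0,1,0) retry=(0,0,0)
4. P CAS -> counter=8 r=(0,8,0) succ=(0,1,0) retry=(1,0,0)
5. R LOAD -> counter=8 r=(0,8,8) succ=(0,1,0) retry=(1,0,0)
6. P LOAD -> counter=8 r=(8,8,8) succ=(0,1,0) retry=(1,0,0)
7. R CAS -> counter=9 r=(8,8,8) succ=(0,1,1) retry=(1,0,0)
8. R LOAD -> counter=9 r=(8,8,9) succ=(0,1,1) retry=(1,0,0)
9. P CAS -> counter=9 r=(8,8,9) succ=(0,1,1) retry=(2,0,0)
10. P LOAD -> counter=9 r=(9,8,9) succ=(0,1,1) retry=(2,0,0)
11. R CAS -> counter=10 r=(9,8,9) succ=(0,1,2) retry=(2,0,0)
12. P CAS -> counter=10 r=(9,8,9) succ=(0,1,2) retry=(3,0,0)
13. R LOAD -> counter=10 r=(9,8,10) succ=(0,1,2) retry=(3,0,0)
14. R CAS -> counter=11 r=(9,8,10) succ=(0,1,3) retry=(3,0,0)

counter=11 r=(9,8,10) succ=(0,1,3) retry=(3,0,0)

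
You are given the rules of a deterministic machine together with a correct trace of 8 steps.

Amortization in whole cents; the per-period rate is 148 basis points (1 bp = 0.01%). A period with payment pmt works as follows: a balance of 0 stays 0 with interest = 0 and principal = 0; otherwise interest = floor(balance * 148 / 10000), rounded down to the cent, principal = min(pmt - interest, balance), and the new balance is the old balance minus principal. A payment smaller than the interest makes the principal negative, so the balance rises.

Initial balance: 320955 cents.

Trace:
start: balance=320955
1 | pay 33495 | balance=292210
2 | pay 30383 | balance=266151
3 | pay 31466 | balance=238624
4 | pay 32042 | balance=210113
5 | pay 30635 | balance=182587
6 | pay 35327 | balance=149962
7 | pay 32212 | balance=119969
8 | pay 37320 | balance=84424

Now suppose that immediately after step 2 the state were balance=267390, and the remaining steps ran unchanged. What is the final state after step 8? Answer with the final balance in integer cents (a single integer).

state after step 2 := balance=267390
3 | pay 31466 | balance=239881
4 | pay 32042 | balance=211389
5 | pay 30635 | balance=183882
6 | pay 35327 | balance=151276
7 | pay 32212 | balance=121302
8 | pay 37320 | balance=85777

85777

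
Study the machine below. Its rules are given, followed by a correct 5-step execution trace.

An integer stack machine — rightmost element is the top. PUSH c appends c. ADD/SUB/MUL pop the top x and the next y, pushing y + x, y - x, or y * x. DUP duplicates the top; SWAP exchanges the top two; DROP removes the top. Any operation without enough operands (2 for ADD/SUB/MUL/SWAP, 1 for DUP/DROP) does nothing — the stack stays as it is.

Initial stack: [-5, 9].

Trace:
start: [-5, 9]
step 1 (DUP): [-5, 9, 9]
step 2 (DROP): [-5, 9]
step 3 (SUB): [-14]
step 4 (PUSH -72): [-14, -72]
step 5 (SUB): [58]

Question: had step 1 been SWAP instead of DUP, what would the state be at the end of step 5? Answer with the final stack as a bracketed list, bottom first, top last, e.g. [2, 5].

[81]

(re-executing from step 1 with the substitution; state before step 1: [-5, 9])
step 1 (SWAP): [9, -5]
step 2 (DROP): [9]
step 3 (SUB): [9]
step 4 (PUSH -72): [9, -72]
step 5 (SUB): [81]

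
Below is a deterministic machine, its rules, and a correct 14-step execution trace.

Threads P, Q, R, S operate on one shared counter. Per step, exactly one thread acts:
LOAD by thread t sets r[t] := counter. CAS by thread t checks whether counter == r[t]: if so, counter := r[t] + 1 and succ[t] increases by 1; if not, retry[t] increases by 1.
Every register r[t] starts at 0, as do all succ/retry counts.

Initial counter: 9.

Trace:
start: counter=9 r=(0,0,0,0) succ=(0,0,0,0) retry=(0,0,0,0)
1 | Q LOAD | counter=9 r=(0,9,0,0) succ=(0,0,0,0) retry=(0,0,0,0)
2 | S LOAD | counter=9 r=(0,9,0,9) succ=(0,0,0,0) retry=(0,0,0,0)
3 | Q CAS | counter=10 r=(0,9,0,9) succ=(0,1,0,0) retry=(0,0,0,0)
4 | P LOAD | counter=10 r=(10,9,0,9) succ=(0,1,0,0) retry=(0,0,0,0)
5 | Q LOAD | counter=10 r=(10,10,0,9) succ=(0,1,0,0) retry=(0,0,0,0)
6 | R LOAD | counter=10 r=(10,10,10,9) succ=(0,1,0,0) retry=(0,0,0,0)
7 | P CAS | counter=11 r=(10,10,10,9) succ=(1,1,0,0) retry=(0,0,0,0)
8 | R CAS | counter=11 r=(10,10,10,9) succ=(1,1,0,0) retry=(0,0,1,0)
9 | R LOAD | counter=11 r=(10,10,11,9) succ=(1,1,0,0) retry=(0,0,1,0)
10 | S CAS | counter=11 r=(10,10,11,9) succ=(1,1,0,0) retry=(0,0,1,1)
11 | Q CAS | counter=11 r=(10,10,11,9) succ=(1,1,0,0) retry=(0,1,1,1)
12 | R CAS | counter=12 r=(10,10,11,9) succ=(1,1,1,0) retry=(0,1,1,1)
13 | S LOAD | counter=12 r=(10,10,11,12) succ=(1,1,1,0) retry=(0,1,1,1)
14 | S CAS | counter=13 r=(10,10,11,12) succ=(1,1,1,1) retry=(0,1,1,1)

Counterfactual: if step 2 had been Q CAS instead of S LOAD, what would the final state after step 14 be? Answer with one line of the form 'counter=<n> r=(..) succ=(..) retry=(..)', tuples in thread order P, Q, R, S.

counter=13 r=(10,10,11,12) succ=(1,1,1,1) retry=(0,2,1,1)

(re-executing from step 2 with the substitution; state before step 2: counter=9 r=(0,9,0,0) succ=(0,0,0,0) retry=(0,0,0,0))
2 | Q CAS | counter=10 r=(0,9,0,0) succ=(0,1,0,0) retry=(0,0,0,0)
3 | Q CAS | counter=10 r=(0,9,0,0) succ=(0,1,0,0) retry=(0,1,0,0)
4 | P LOAD | counter=10 r=(10,9,0,0) succ=(0,1,0,0) retry=(0,1,0,0)
5 | Q LOAD | counter=10 r=(10,10,0,0) succ=(0,1,0,0) retry=(0,1,0,0)
6 | R LOAD | counter=10 r=(10,10,10,0) succ=(0,1,0,0) retry=(0,1,0,0)
7 | P CAS | counter=11 r=(10,10,10,0) succ=(1,1,0,0) retry=(0,1,0,0)
8 | R CAS | counter=11 r=(10,10,10,0) succ=(1,1,0,0) retry=(0,1,1,0)
9 | R LOAD | counter=11 r=(10,10,11,0) succ=(1,1,0,0) retry=(0,1,1,0)
10 | S CAS | counter=11 r=(10,10,11,0) succ=(1,1,0,0) retry=(0,1,1,1)
11 | Q CAS | counter=11 r=(10,10,11,0) succ=(1,1,0,0) retry=(0,2,1,1)
12 | R CAS | counter=12 r=(10,10,11,0) succ=(1,1,1,0) retry=(0,2,1,1)
13 | S LOAD | counter=12 r=(10,10,11,12) succ=(1,1,1,0) retry=(0,2,1,1)
14 | S CAS | counter=13 r=(10,10,11,12) succ=(1,1,1,1) retry=(0,2,1,1)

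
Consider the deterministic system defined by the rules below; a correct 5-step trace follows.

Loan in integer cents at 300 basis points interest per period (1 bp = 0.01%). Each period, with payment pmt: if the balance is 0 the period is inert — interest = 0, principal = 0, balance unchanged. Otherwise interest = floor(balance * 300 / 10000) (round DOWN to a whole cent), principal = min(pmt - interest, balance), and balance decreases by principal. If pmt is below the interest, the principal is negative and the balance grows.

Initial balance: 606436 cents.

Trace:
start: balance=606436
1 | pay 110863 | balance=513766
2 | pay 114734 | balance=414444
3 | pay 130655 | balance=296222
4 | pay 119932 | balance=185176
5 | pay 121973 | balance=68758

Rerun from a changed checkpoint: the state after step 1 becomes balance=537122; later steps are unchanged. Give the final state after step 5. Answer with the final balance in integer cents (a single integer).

state after step 1 := balance=537122
2 | pay 114734 | balance=438501
3 | pay 130655 | balance=321001
4 | pay 119932 | balance=210699
5 | pay 121973 | balance=95046

95046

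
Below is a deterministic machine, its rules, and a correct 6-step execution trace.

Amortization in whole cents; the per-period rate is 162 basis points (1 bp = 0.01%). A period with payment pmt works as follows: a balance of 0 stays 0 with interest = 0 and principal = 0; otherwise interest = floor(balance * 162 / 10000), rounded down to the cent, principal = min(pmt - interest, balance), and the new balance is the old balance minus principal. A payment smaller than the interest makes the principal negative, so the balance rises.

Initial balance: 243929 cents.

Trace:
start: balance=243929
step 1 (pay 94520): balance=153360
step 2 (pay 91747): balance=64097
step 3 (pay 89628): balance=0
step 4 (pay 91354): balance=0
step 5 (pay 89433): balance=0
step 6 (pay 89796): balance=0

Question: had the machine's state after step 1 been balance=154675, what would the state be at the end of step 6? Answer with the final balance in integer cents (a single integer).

state after step 1 := balance=154675
step 2 (pay 91747): balance=65433
step 3 (pay 89628): balance=0
step 4 (pay 91354): balance=0
step 5 (pay 89433): balance=0
step 6 (pay 89796): balance=0

0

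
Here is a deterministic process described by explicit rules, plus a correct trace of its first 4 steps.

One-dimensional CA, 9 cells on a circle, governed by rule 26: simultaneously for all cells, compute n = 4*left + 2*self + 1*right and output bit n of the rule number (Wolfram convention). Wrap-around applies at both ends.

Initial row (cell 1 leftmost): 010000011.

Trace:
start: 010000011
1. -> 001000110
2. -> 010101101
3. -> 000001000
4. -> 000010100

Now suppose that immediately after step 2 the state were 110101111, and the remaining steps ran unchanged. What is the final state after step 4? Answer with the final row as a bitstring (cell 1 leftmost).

000010100

state after step 2 := 110101111
3. -> 000001000
4. -> 000010100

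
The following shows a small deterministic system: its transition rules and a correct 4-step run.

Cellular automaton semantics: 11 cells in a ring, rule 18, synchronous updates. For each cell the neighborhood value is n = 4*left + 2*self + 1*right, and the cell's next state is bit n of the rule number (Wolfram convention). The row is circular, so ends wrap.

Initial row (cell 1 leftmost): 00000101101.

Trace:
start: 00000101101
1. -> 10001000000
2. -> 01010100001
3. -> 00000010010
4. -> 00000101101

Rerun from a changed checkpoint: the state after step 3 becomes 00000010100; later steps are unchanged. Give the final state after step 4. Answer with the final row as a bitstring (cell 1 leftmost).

00000100010

state after step 3 := 00000010100
4. -> 00000100010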